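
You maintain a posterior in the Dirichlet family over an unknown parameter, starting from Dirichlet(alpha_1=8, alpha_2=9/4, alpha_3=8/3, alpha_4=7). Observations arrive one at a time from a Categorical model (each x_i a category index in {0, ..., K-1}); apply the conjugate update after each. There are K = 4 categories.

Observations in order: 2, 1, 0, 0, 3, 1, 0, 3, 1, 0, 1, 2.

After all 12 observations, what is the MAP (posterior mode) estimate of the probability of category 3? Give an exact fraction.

obs 1: x=2 → posterior Dirichlet(8, 9/4, 11/3, 7)
obs 2: x=1 → posterior Dirichlet(8, 13/4, 11/3, 7)
obs 3: x=0 → posterior Dirichlet(9, 13/4, 11/3, 7)
obs 4: x=0 → posterior Dirichlet(10, 13/4, 11/3, 7)
obs 5: x=3 → posterior Dirichlet(10, 13/4, 11/3, 8)
obs 6: x=1 → posterior Dirichlet(10, 17/4, 11/3, 8)
obs 7: x=0 → posterior Dirichlet(11, 17/4, 11/3, 8)
obs 8: x=3 → posterior Dirichlet(11, 17/4, 11/3, 9)
obs 9: x=1 → posterior Dirichlet(11, 21/4, 11/3, 9)
obs 10: x=0 → posterior Dirichlet(12, 21/4, 11/3, 9)
obs 11: x=1 → posterior Dirichlet(12, 25/4, 11/3, 9)
obs 12: x=2 → posterior Dirichlet(12, 25/4, 14/3, 9)

96/335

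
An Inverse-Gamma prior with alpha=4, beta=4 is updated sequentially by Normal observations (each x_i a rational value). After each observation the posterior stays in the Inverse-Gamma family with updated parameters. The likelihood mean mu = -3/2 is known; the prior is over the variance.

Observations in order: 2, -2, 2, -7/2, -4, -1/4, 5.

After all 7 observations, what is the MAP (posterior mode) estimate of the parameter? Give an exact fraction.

obs 1: x=2 → posterior Inverse-Gamma(9/2, 81/8)
obs 2: x=-2 → posterior Inverse-Gamma(5, 41/4)
obs 3: x=2 → posterior Inverse-Gamma(11/2, 131/8)
obs 4: x=-7/2 → posterior Inverse-Gamma(6, 147/8)
obs 5: x=-4 → posterior Inverse-Gamma(13/2, 43/2)
obs 6: x=-1/4 → posterior Inverse-Gamma(7, 713/32)
obs 7: x=5 → posterior Inverse-Gamma(15/2, 1389/32)

1389/272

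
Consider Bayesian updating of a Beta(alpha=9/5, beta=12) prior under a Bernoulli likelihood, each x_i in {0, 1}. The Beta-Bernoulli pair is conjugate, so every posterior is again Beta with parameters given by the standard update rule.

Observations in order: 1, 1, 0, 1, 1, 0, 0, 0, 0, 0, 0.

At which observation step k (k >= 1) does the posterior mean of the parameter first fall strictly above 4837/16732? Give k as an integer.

obs 1: x=1 → posterior Beta(14/5, 12)
obs 2: x=1 → posterior Beta(19/5, 12)
obs 3: x=0 → posterior Beta(19/5, 13)
obs 4: x=1 → posterior Beta(24/5, 13)
obs 5: x=1 → posterior Beta(29/5, 13)
obs 6: x=0 → posterior Beta(29/5, 14)
obs 7: x=0 → posterior Beta(29/5, 15)
obs 8: x=0 → posterior Beta(29/5, 16)
obs 9: x=0 → posterior Beta(29/5, 17)
obs 10: x=0 → posterior Beta(29/5, 18)
obs 11: x=0 → posterior Beta(29/5, 19)

k = 5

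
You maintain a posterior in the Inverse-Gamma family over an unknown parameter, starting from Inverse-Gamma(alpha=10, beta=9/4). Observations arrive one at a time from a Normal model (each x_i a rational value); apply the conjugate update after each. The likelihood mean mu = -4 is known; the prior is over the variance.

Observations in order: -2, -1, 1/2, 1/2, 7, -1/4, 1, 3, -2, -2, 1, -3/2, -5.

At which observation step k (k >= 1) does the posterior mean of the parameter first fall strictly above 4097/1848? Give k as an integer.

obs 1: x=-2 → posterior Inverse-Gamma(21/2, 17/4)
obs 2: x=-1 → posterior Inverse-Gamma(11, 35/4)
obs 3: x=1/2 → posterior Inverse-Gamma(23/2, 151/8)
obs 4: x=1/2 → posterior Inverse-Gamma(12, 29)
obs 5: x=7 → posterior Inverse-Gamma(25/2, 179/2)
obs 6: x=-1/4 → posterior Inverse-Gamma(13, 3089/32)
obs 7: x=1 → posterior Inverse-Gamma(27/2, 3489/32)
obs 8: x=3 → posterior Inverse-Gamma(14, 4273/32)
obs 9: x=-2 → posterior Inverse-Gamma(29/2, 4337/32)
obs 10: x=-2 → posterior Inverse-Gamma(15, 4401/32)
obs 11: x=1 → posterior Inverse-Gamma(31/2, 4801/32)
obs 12: x=-3/2 → posterior Inverse-Gamma(16, 4901/32)
obs 13: x=-5 → posterior Inverse-Gamma(33/2, 4917/32)

k = 4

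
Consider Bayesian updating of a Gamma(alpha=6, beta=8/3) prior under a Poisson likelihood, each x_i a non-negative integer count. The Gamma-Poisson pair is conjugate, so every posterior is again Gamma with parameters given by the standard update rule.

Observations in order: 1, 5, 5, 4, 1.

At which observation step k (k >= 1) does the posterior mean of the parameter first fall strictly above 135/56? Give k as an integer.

obs 1: x=1 → posterior Gamma(7, 11/3)
obs 2: x=5 → posterior Gamma(12, 14/3)
obs 3: x=5 → posterior Gamma(17, 17/3)
obs 4: x=4 → posterior Gamma(21, 20/3)
obs 5: x=1 → posterior Gamma(22, 23/3)

k = 2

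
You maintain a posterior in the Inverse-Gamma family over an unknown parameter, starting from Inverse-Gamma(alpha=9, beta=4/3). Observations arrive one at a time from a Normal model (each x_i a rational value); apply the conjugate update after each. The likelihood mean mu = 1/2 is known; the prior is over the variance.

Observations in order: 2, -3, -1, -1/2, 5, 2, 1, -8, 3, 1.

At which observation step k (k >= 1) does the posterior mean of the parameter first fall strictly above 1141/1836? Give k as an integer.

k = 2

obs 1: x=2 → posterior Inverse-Gamma(19/2, 59/24)
obs 2: x=-3 → posterior Inverse-Gamma(10, 103/12)
obs 3: x=-1 → posterior Inverse-Gamma(21/2, 233/24)
obs 4: x=-1/2 → posterior Inverse-Gamma(11, 245/24)
obs 5: x=5 → posterior Inverse-Gamma(23/2, 61/3)
obs 6: x=2 → posterior Inverse-Gamma(12, 515/24)
obs 7: x=1 → posterior Inverse-Gamma(25/2, 259/12)
obs 8: x=-8 → posterior Inverse-Gamma(13, 1385/24)
obs 9: x=3 → posterior Inverse-Gamma(27/2, 365/6)
obs 10: x=1 → posterior Inverse-Gamma(14, 1463/24)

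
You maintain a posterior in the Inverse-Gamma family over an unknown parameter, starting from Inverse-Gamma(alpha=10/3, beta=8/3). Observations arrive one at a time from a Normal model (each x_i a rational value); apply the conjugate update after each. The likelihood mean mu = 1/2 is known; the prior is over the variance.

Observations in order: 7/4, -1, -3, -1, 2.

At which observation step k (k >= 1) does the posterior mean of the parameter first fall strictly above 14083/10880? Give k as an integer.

obs 1: x=7/4 → posterior Inverse-Gamma(23/6, 331/96)
obs 2: x=-1 → posterior Inverse-Gamma(13/3, 439/96)
obs 3: x=-3 → posterior Inverse-Gamma(29/6, 1027/96)
obs 4: x=-1 → posterior Inverse-Gamma(16/3, 1135/96)
obs 5: x=2 → posterior Inverse-Gamma(35/6, 1243/96)

k = 2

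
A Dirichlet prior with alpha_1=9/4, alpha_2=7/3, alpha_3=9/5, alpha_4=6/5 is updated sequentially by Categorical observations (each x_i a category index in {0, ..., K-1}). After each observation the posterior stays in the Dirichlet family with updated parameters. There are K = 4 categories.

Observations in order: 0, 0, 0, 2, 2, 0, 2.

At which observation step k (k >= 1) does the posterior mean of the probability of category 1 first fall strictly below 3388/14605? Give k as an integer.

obs 1: x=0 → posterior Dirichlet(13/4, 7/3, 9/5, 6/5)
obs 2: x=0 → posterior Dirichlet(17/4, 7/3, 9/5, 6/5)
obs 3: x=0 → posterior Dirichlet(21/4, 7/3, 9/5, 6/5)
obs 4: x=2 → posterior Dirichlet(21/4, 7/3, 14/5, 6/5)
obs 5: x=2 → posterior Dirichlet(21/4, 7/3, 19/5, 6/5)
obs 6: x=0 → posterior Dirichlet(25/4, 7/3, 19/5, 6/5)
obs 7: x=2 → posterior Dirichlet(25/4, 7/3, 24/5, 6/5)

k = 3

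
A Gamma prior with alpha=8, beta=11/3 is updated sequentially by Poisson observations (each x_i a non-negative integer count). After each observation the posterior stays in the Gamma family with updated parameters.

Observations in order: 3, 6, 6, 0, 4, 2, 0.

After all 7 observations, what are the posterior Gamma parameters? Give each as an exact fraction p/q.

obs 1: x=3 → posterior Gamma(11, 14/3)
obs 2: x=6 → posterior Gamma(17, 17/3)
obs 3: x=6 → posterior Gamma(23, 20/3)
obs 4: x=0 → posterior Gamma(23, 23/3)
obs 5: x=4 → posterior Gamma(27, 26/3)
obs 6: x=2 → posterior Gamma(29, 29/3)
obs 7: x=0 → posterior Gamma(29, 32/3)

alpha=29, beta=32/3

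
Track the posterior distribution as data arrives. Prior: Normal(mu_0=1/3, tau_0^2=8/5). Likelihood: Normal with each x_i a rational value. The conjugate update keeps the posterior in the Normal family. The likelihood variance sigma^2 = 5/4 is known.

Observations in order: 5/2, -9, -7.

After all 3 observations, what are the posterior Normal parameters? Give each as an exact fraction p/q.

obs 1: x=5/2 → posterior Normal(265/171, 40/57)
obs 2: x=-9 → posterior Normal(-599/267, 40/89)
obs 3: x=-7 → posterior Normal(-1271/363, 40/121)

mu_0=-1271/363, tau_0^2=40/121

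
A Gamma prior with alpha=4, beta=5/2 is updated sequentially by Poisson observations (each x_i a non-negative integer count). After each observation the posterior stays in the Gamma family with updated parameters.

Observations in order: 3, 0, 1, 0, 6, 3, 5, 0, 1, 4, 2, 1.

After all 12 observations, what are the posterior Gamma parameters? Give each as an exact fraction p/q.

obs 1: x=3 → posterior Gamma(7, 7/2)
obs 2: x=0 → posterior Gamma(7, 9/2)
obs 3: x=1 → posterior Gamma(8, 11/2)
obs 4: x=0 → posterior Gamma(8, 13/2)
obs 5: x=6 → posterior Gamma(14, 15/2)
obs 6: x=3 → posterior Gamma(17, 17/2)
obs 7: x=5 → posterior Gamma(22, 19/2)
obs 8: x=0 → posterior Gamma(22, 21/2)
obs 9: x=1 → posterior Gamma(23, 23/2)
obs 10: x=4 → posterior Gamma(27, 25/2)
obs 11: x=2 → posterior Gamma(29, 27/2)
obs 12: x=1 → posterior Gamma(30, 29/2)

alpha=30, beta=29/2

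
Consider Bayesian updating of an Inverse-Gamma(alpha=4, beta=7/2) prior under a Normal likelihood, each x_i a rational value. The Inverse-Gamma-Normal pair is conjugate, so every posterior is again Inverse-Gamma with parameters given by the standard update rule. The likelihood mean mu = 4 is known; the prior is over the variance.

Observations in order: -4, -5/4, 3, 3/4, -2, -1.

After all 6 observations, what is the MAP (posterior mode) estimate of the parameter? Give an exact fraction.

1369/128

obs 1: x=-4 → posterior Inverse-Gamma(9/2, 71/2)
obs 2: x=-5/4 → posterior Inverse-Gamma(5, 1577/32)
obs 3: x=3 → posterior Inverse-Gamma(11/2, 1593/32)
obs 4: x=3/4 → posterior Inverse-Gamma(6, 881/16)
obs 5: x=-2 → posterior Inverse-Gamma(13/2, 1169/16)
obs 6: x=-1 → posterior Inverse-Gamma(7, 1369/16)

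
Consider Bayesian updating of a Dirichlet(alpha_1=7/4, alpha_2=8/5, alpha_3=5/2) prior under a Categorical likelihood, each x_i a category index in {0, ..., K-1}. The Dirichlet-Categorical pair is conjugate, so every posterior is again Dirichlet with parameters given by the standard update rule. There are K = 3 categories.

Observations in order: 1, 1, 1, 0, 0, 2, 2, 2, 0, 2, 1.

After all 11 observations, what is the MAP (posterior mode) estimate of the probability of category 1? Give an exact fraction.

obs 1: x=1 → posterior Dirichlet(7/4, 13/5, 5/2)
obs 2: x=1 → posterior Dirichlet(7/4, 18/5, 5/2)
obs 3: x=1 → posterior Dirichlet(7/4, 23/5, 5/2)
obs 4: x=0 → posterior Dirichlet(11/4, 23/5, 5/2)
obs 5: x=0 → posterior Dirichlet(15/4, 23/5, 5/2)
obs 6: x=2 → posterior Dirichlet(15/4, 23/5, 7/2)
obs 7: x=2 → posterior Dirichlet(15/4, 23/5, 9/2)
obs 8: x=2 → posterior Dirichlet(15/4, 23/5, 11/2)
obs 9: x=0 → posterior Dirichlet(19/4, 23/5, 11/2)
obs 10: x=2 → posterior Dirichlet(19/4, 23/5, 13/2)
obs 11: x=1 → posterior Dirichlet(19/4, 28/5, 13/2)

92/277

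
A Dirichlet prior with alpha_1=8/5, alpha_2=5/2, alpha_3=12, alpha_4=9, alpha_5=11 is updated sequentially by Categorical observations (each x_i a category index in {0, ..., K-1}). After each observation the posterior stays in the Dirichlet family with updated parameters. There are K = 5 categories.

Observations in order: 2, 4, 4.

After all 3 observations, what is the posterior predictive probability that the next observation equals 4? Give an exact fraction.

obs 1: x=2 → posterior Dirichlet(8/5, 5/2, 13, 9, 11)
obs 2: x=4 → posterior Dirichlet(8/5, 5/2, 13, 9, 12)
obs 3: x=4 → posterior Dirichlet(8/5, 5/2, 13, 9, 13)

130/391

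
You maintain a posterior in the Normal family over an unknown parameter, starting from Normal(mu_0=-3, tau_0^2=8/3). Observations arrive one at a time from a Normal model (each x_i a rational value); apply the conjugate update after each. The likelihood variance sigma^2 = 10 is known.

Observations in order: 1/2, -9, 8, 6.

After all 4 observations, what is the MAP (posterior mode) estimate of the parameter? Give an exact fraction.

-23/31

obs 1: x=1/2 → posterior Normal(-43/19, 40/19)
obs 2: x=-9 → posterior Normal(-79/23, 40/23)
obs 3: x=8 → posterior Normal(-47/27, 40/27)
obs 4: x=6 → posterior Normal(-23/31, 40/31)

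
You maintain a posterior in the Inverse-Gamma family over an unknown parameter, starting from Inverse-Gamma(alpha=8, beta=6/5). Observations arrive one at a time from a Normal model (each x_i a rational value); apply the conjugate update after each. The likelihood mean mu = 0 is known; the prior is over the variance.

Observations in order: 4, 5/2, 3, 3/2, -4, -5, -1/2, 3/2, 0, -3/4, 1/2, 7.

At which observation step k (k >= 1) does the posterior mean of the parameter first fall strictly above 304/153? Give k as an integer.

obs 1: x=4 → posterior Inverse-Gamma(17/2, 46/5)
obs 2: x=5/2 → posterior Inverse-Gamma(9, 493/40)
obs 3: x=3 → posterior Inverse-Gamma(19/2, 673/40)
obs 4: x=3/2 → posterior Inverse-Gamma(10, 359/20)
obs 5: x=-4 → posterior Inverse-Gamma(21/2, 519/20)
obs 6: x=-5 → posterior Inverse-Gamma(11, 769/20)
obs 7: x=-1/2 → posterior Inverse-Gamma(23/2, 1543/40)
obs 8: x=3/2 → posterior Inverse-Gamma(12, 397/10)
obs 9: x=0 → posterior Inverse-Gamma(25/2, 397/10)
obs 10: x=-3/4 → posterior Inverse-Gamma(13, 6397/160)
obs 11: x=1/2 → posterior Inverse-Gamma(27/2, 6417/160)
obs 12: x=7 → posterior Inverse-Gamma(14, 10337/160)

k = 4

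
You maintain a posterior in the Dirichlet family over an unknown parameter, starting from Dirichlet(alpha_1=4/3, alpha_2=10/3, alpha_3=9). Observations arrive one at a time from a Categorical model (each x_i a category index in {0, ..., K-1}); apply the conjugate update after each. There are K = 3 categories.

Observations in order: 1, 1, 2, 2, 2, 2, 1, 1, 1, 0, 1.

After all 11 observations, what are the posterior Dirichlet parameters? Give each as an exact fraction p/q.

alpha_1=7/3, alpha_2=28/3, alpha_3=13

obs 1: x=1 → posterior Dirichlet(4/3, 13/3, 9)
obs 2: x=1 → posterior Dirichlet(4/3, 16/3, 9)
obs 3: x=2 → posterior Dirichlet(4/3, 16/3, 10)
obs 4: x=2 → posterior Dirichlet(4/3, 16/3, 11)
obs 5: x=2 → posterior Dirichlet(4/3, 16/3, 12)
obs 6: x=2 → posterior Dirichlet(4/3, 16/3, 13)
obs 7: x=1 → posterior Dirichlet(4/3, 19/3, 13)
obs 8: x=1 → posterior Dirichlet(4/3, 22/3, 13)
obs 9: x=1 → posterior Dirichlet(4/3, 25/3, 13)
obs 10: x=0 → posterior Dirichlet(7/3, 25/3, 13)
obs 11: x=1 → posterior Dirichlet(7/3, 28/3, 13)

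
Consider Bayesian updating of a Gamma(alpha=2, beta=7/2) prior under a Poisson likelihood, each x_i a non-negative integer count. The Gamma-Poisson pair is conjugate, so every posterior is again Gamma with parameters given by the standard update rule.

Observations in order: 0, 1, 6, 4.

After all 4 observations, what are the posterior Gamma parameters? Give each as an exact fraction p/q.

alpha=13, beta=15/2

obs 1: x=0 → posterior Gamma(2, 9/2)
obs 2: x=1 → posterior Gamma(3, 11/2)
obs 3: x=6 → posterior Gamma(9, 13/2)
obs 4: x=4 → posterior Gamma(13, 15/2)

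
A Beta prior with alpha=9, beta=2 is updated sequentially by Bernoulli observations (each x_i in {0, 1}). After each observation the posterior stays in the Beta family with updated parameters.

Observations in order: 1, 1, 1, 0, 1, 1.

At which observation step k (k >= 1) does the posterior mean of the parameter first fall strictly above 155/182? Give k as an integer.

obs 1: x=1 → posterior Beta(10, 2)
obs 2: x=1 → posterior Beta(11, 2)
obs 3: x=1 → posterior Beta(12, 2)
obs 4: x=0 → posterior Beta(12, 3)
obs 5: x=1 → posterior Beta(13, 3)
obs 6: x=1 → posterior Beta(14, 3)

k = 3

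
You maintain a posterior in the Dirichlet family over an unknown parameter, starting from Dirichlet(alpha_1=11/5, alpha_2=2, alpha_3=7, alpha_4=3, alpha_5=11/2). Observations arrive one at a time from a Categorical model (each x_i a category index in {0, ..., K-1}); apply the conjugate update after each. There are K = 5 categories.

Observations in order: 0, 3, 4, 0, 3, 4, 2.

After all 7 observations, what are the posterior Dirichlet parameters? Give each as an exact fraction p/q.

alpha_1=21/5, alpha_2=2, alpha_3=8, alpha_4=5, alpha_5=15/2

obs 1: x=0 → posterior Dirichlet(16/5, 2, 7, 3, 11/2)
obs 2: x=3 → posterior Dirichlet(16/5, 2, 7, 4, 11/2)
obs 3: x=4 → posterior Dirichlet(16/5, 2, 7, 4, 13/2)
obs 4: x=0 → posterior Dirichlet(21/5, 2, 7, 4, 13/2)
obs 5: x=3 → posterior Dirichlet(21/5, 2, 7, 5, 13/2)
obs 6: x=4 → posterior Dirichlet(21/5, 2, 7, 5, 15/2)
obs 7: x=2 → posterior Dirichlet(21/5, 2, 8, 5, 15/2)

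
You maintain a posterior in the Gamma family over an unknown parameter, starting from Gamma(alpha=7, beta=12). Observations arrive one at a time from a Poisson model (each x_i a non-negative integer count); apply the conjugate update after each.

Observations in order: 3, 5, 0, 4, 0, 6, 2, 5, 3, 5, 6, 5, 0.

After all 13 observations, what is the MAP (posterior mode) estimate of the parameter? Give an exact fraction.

obs 1: x=3 → posterior Gamma(10, 13)
obs 2: x=5 → posterior Gamma(15, 14)
obs 3: x=0 → posterior Gamma(15, 15)
obs 4: x=4 → posterior Gamma(19, 16)
obs 5: x=0 → posterior Gamma(19, 17)
obs 6: x=6 → posterior Gamma(25, 18)
obs 7: x=2 → posterior Gamma(27, 19)
obs 8: x=5 → posterior Gamma(32, 20)
obs 9: x=3 → posterior Gamma(35, 21)
obs 10: x=5 → posterior Gamma(40, 22)
obs 11: x=6 → posterior Gamma(46, 23)
obs 12: x=5 → posterior Gamma(51, 24)
obs 13: x=0 → posterior Gamma(51, 25)

2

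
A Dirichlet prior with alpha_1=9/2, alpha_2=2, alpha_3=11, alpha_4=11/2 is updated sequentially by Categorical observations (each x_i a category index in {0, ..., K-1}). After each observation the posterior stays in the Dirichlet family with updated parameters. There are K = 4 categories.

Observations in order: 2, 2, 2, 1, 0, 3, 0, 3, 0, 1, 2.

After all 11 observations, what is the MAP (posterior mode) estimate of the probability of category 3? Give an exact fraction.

13/60

obs 1: x=2 → posterior Dirichlet(9/2, 2, 12, 11/2)
obs 2: x=2 → posterior Dirichlet(9/2, 2, 13, 11/2)
obs 3: x=2 → posterior Dirichlet(9/2, 2, 14, 11/2)
obs 4: x=1 → posterior Dirichlet(9/2, 3, 14, 11/2)
obs 5: x=0 → posterior Dirichlet(11/2, 3, 14, 11/2)
obs 6: x=3 → posterior Dirichlet(11/2, 3, 14, 13/2)
obs 7: x=0 → posterior Dirichlet(13/2, 3, 14, 13/2)
obs 8: x=3 → posterior Dirichlet(13/2, 3, 14, 15/2)
obs 9: x=0 → posterior Dirichlet(15/2, 3, 14, 15/2)
obs 10: x=1 → posterior Dirichlet(15/2, 4, 14, 15/2)
obs 11: x=2 → posterior Dirichlet(15/2, 4, 15, 15/2)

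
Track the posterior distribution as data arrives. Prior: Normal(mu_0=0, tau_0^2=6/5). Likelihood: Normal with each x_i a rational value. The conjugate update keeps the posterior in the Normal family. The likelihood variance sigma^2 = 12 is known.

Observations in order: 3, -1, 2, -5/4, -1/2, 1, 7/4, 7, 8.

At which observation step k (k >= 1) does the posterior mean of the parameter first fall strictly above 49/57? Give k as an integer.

obs 1: x=3 → posterior Normal(3/11, 12/11)
obs 2: x=-1 → posterior Normal(1/6, 1)
obs 3: x=2 → posterior Normal(4/13, 12/13)
obs 4: x=-5/4 → posterior Normal(11/56, 6/7)
obs 5: x=-1/2 → posterior Normal(3/20, 4/5)
obs 6: x=1 → posterior Normal(13/64, 3/4)
obs 7: x=7/4 → posterior Normal(5/17, 12/17)
obs 8: x=7 → posterior Normal(2/3, 2/3)
obs 9: x=8 → posterior Normal(20/19, 12/19)

k = 9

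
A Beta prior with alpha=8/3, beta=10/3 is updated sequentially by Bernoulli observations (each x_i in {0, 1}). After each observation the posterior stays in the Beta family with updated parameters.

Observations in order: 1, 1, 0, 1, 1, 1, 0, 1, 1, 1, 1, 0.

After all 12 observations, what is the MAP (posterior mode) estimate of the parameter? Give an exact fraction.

obs 1: x=1 → posterior Beta(11/3, 10/3)
obs 2: x=1 → posterior Beta(14/3, 10/3)
obs 3: x=0 → posterior Beta(14/3, 13/3)
obs 4: x=1 → posterior Beta(17/3, 13/3)
obs 5: x=1 → posterior Beta(20/3, 13/3)
obs 6: x=1 → posterior Beta(23/3, 13/3)
obs 7: x=0 → posterior Beta(23/3, 16/3)
obs 8: x=1 → posterior Beta(26/3, 16/3)
obs 9: x=1 → posterior Beta(29/3, 16/3)
obs 10: x=1 → posterior Beta(32/3, 16/3)
obs 11: x=1 → posterior Beta(35/3, 16/3)
obs 12: x=0 → posterior Beta(35/3, 19/3)

2/3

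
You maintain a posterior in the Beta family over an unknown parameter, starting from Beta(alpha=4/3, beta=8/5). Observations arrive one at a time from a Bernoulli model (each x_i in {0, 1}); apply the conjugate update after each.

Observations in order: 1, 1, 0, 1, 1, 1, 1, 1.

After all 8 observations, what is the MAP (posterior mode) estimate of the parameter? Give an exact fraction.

obs 1: x=1 → posterior Beta(7/3, 8/5)
obs 2: x=1 → posterior Beta(10/3, 8/5)
obs 3: x=0 → posterior Beta(10/3, 13/5)
obs 4: x=1 → posterior Beta(13/3, 13/5)
obs 5: x=1 → posterior Beta(16/3, 13/5)
obs 6: x=1 → posterior Beta(19/3, 13/5)
obs 7: x=1 → posterior Beta(22/3, 13/5)
obs 8: x=1 → posterior Beta(25/3, 13/5)

55/67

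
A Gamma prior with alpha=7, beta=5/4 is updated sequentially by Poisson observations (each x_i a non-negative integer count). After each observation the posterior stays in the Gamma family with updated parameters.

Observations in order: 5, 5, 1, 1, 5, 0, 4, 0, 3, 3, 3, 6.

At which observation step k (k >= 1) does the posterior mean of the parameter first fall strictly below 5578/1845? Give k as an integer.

k = 10

obs 1: x=5 → posterior Gamma(12, 9/4)
obs 2: x=5 → posterior Gamma(17, 13/4)
obs 3: x=1 → posterior Gamma(18, 17/4)
obs 4: x=1 → posterior Gamma(19, 21/4)
obs 5: x=5 → posterior Gamma(24, 25/4)
obs 6: x=0 → posterior Gamma(24, 29/4)
obs 7: x=4 → posterior Gamma(28, 33/4)
obs 8: x=0 → posterior Gamma(28, 37/4)
obs 9: x=3 → posterior Gamma(31, 41/4)
obs 10: x=3 → posterior Gamma(34, 45/4)
obs 11: x=3 → posterior Gamma(37, 49/4)
obs 12: x=6 → posterior Gamma(43, 53/4)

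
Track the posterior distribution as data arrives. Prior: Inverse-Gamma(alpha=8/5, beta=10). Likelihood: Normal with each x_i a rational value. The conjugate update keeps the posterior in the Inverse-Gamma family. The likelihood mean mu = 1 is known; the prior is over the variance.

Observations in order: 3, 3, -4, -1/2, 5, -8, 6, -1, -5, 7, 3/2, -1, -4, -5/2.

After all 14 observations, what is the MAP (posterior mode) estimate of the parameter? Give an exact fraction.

1965/128

obs 1: x=3 → posterior Inverse-Gamma(21/10, 12)
obs 2: x=3 → posterior Inverse-Gamma(13/5, 14)
obs 3: x=-4 → posterior Inverse-Gamma(31/10, 53/2)
obs 4: x=-1/2 → posterior Inverse-Gamma(18/5, 221/8)
obs 5: x=5 → posterior Inverse-Gamma(41/10, 285/8)
obs 6: x=-8 → posterior Inverse-Gamma(23/5, 609/8)
obs 7: x=6 → posterior Inverse-Gamma(51/10, 709/8)
obs 8: x=-1 → posterior Inverse-Gamma(28/5, 725/8)
obs 9: x=-5 → posterior Inverse-Gamma(61/10, 869/8)
obs 10: x=7 → posterior Inverse-Gamma(33/5, 1013/8)
obs 11: x=3/2 → posterior Inverse-Gamma(71/10, 507/4)
obs 12: x=-1 → posterior Inverse-Gamma(38/5, 515/4)
obs 13: x=-4 → posterior Inverse-Gamma(81/10, 565/4)
obs 14: x=-5/2 → posterior Inverse-Gamma(43/5, 1179/8)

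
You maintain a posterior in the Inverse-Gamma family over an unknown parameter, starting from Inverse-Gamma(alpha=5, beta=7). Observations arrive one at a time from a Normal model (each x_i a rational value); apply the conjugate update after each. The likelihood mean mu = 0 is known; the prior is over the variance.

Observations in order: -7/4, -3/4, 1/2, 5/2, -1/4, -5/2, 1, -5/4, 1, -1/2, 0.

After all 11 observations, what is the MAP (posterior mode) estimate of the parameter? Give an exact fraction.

137/92

obs 1: x=-7/4 → posterior Inverse-Gamma(11/2, 273/32)
obs 2: x=-3/4 → posterior Inverse-Gamma(6, 141/16)
obs 3: x=1/2 → posterior Inverse-Gamma(13/2, 143/16)
obs 4: x=5/2 → posterior Inverse-Gamma(7, 193/16)
obs 5: x=-1/4 → posterior Inverse-Gamma(15/2, 387/32)
obs 6: x=-5/2 → posterior Inverse-Gamma(8, 487/32)
obs 7: x=1 → posterior Inverse-Gamma(17/2, 503/32)
obs 8: x=-5/4 → posterior Inverse-Gamma(9, 33/2)
obs 9: x=1 → posterior Inverse-Gamma(19/2, 17)
obs 10: x=-1/2 → posterior Inverse-Gamma(10, 137/8)
obs 11: x=0 → posterior Inverse-Gamma(21/2, 137/8)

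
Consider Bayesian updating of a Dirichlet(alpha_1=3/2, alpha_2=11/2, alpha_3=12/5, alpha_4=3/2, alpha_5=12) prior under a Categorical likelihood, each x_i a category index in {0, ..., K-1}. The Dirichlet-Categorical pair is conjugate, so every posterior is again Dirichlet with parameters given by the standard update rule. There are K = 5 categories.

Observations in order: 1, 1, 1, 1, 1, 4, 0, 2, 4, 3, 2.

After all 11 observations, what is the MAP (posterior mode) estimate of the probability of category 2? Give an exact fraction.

2/17

obs 1: x=1 → posterior Dirichlet(3/2, 13/2, 12/5, 3/2, 12)
obs 2: x=1 → posterior Dirichlet(3/2, 15/2, 12/5, 3/2, 12)
obs 3: x=1 → posterior Dirichlet(3/2, 17/2, 12/5, 3/2, 12)
obs 4: x=1 → posterior Dirichlet(3/2, 19/2, 12/5, 3/2, 12)
obs 5: x=1 → posterior Dirichlet(3/2, 21/2, 12/5, 3/2, 12)
obs 6: x=4 → posterior Dirichlet(3/2, 21/2, 12/5, 3/2, 13)
obs 7: x=0 → posterior Dirichlet(5/2, 21/2, 12/5, 3/2, 13)
obs 8: x=2 → posterior Dirichlet(5/2, 21/2, 17/5, 3/2, 13)
obs 9: x=4 → posterior Dirichlet(5/2, 21/2, 17/5, 3/2, 14)
obs 10: x=3 → posterior Dirichlet(5/2, 21/2, 17/5, 5/2, 14)
obs 11: x=2 → posterior Dirichlet(5/2, 21/2, 22/5, 5/2, 14)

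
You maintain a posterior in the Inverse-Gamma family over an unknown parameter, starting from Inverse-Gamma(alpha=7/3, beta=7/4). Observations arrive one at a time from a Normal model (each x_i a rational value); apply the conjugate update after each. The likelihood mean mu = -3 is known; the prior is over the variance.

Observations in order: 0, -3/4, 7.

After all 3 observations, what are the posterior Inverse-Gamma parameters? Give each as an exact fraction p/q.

alpha=23/6, beta=1881/32

obs 1: x=0 → posterior Inverse-Gamma(17/6, 25/4)
obs 2: x=-3/4 → posterior Inverse-Gamma(10/3, 281/32)
obs 3: x=7 → posterior Inverse-Gamma(23/6, 1881/32)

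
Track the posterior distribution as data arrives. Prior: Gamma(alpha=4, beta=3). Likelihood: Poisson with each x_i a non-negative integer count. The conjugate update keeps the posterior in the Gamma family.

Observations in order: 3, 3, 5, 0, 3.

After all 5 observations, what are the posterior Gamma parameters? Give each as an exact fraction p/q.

alpha=18, beta=8

obs 1: x=3 → posterior Gamma(7, 4)
obs 2: x=3 → posterior Gamma(10, 5)
obs 3: x=5 → posterior Gamma(15, 6)
obs 4: x=0 → posterior Gamma(15, 7)
obs 5: x=3 → posterior Gamma(18, 8)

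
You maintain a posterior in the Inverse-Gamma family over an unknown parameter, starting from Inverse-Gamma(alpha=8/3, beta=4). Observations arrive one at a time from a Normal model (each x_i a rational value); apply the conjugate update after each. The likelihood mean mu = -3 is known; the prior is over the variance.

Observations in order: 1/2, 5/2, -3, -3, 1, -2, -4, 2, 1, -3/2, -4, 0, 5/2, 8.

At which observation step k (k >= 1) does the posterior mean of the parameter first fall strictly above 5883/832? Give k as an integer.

k = 2

obs 1: x=1/2 → posterior Inverse-Gamma(19/6, 81/8)
obs 2: x=5/2 → posterior Inverse-Gamma(11/3, 101/4)
obs 3: x=-3 → posterior Inverse-Gamma(25/6, 101/4)
obs 4: x=-3 → posterior Inverse-Gamma(14/3, 101/4)
obs 5: x=1 → posterior Inverse-Gamma(31/6, 133/4)
obs 6: x=-2 → posterior Inverse-Gamma(17/3, 135/4)
obs 7: x=-4 → posterior Inverse-Gamma(37/6, 137/4)
obs 8: x=2 → posterior Inverse-Gamma(20/3, 187/4)
obs 9: x=1 → posterior Inverse-Gamma(43/6, 219/4)
obs 10: x=-3/2 → posterior Inverse-Gamma(23/3, 447/8)
obs 11: x=-4 → posterior Inverse-Gamma(49/6, 451/8)
obs 12: x=0 → posterior Inverse-Gamma(26/3, 487/8)
obs 13: x=5/2 → posterior Inverse-Gamma(55/6, 76)
obs 14: x=8 → posterior Inverse-Gamma(29/3, 273/2)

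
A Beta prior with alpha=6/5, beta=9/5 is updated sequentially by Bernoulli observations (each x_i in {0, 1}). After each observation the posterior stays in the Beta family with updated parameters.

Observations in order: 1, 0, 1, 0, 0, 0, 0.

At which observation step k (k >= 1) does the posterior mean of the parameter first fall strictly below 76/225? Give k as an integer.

k = 7

obs 1: x=1 → posterior Beta(11/5, 9/5)
obs 2: x=0 → posterior Beta(11/5, 14/5)
obs 3: x=1 → posterior Beta(16/5, 14/5)
obs 4: x=0 → posterior Beta(16/5, 19/5)
obs 5: x=0 → posterior Beta(16/5, 24/5)
obs 6: x=0 → posterior Beta(16/5, 29/5)
obs 7: x=0 → posterior Beta(16/5, 34/5)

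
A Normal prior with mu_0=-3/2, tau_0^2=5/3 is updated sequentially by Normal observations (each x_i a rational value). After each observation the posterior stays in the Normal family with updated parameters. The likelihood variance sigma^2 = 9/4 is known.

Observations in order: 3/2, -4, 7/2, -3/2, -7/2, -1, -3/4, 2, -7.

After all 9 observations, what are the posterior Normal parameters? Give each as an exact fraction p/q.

obs 1: x=3/2 → posterior Normal(-21/94, 45/47)
obs 2: x=-4 → posterior Normal(-181/134, 45/67)
obs 3: x=7/2 → posterior Normal(-41/174, 15/29)
obs 4: x=-3/2 → posterior Normal(-101/214, 45/107)
obs 5: x=-7/2 → posterior Normal(-241/254, 45/127)
obs 6: x=-1 → posterior Normal(-281/294, 15/49)
obs 7: x=-3/4 → posterior Normal(-311/334, 45/167)
obs 8: x=2 → posterior Normal(-21/34, 45/187)
obs 9: x=-7 → posterior Normal(-511/414, 5/23)

mu_0=-511/414, tau_0^2=5/23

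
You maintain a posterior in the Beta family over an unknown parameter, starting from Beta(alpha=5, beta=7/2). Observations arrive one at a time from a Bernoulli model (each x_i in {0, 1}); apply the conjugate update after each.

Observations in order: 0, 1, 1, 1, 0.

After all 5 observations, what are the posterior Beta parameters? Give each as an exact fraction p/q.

alpha=8, beta=11/2

obs 1: x=0 → posterior Beta(5, 9/2)
obs 2: x=1 → posterior Beta(6, 9/2)
obs 3: x=1 → posterior Beta(7, 9/2)
obs 4: x=1 → posterior Beta(8, 9/2)
obs 5: x=0 → posterior Beta(8, 11/2)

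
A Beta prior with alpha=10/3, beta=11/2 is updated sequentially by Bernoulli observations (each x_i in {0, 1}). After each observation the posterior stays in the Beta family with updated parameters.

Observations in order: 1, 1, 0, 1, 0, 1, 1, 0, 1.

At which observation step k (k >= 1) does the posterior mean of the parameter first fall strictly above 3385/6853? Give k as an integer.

k = 6

obs 1: x=1 → posterior Beta(13/3, 11/2)
obs 2: x=1 → posterior Beta(16/3, 11/2)
obs 3: x=0 → posterior Beta(16/3, 13/2)
obs 4: x=1 → posterior Beta(19/3, 13/2)
obs 5: x=0 → posterior Beta(19/3, 15/2)
obs 6: x=1 → posterior Beta(22/3, 15/2)
obs 7: x=1 → posterior Beta(25/3, 15/2)
obs 8: x=0 → posterior Beta(25/3, 17/2)
obs 9: x=1 → posterior Beta(28/3, 17/2)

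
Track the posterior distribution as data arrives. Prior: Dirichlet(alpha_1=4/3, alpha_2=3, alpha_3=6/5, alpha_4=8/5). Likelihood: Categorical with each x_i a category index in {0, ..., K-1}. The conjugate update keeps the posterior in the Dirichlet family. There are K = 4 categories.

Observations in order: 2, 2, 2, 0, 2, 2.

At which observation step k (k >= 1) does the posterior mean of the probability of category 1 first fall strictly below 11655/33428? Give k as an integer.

obs 1: x=2 → posterior Dirichlet(4/3, 3, 11/5, 8/5)
obs 2: x=2 → posterior Dirichlet(4/3, 3, 16/5, 8/5)
obs 3: x=2 → posterior Dirichlet(4/3, 3, 21/5, 8/5)
obs 4: x=0 → posterior Dirichlet(7/3, 3, 21/5, 8/5)
obs 5: x=2 → posterior Dirichlet(7/3, 3, 26/5, 8/5)
obs 6: x=2 → posterior Dirichlet(7/3, 3, 31/5, 8/5)

k = 2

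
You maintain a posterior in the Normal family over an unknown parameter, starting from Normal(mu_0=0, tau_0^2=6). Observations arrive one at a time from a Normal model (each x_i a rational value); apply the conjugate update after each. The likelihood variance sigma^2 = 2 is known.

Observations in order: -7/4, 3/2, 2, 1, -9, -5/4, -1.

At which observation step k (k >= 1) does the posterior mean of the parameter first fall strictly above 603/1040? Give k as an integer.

k = 4

obs 1: x=-7/4 → posterior Normal(-21/16, 3/2)
obs 2: x=3/2 → posterior Normal(-3/28, 6/7)
obs 3: x=2 → posterior Normal(21/40, 3/5)
obs 4: x=1 → posterior Normal(33/52, 6/13)
obs 5: x=-9 → posterior Normal(-75/64, 3/8)
obs 6: x=-5/4 → posterior Normal(-45/38, 6/19)
obs 7: x=-1 → posterior Normal(-51/44, 3/11)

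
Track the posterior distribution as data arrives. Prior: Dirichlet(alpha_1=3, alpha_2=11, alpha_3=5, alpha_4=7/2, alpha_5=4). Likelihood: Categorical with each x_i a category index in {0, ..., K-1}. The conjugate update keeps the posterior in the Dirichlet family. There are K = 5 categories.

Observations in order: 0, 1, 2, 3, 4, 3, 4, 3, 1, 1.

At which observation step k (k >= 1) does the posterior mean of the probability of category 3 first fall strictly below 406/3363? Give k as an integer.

obs 1: x=0 → posterior Dirichlet(4, 11, 5, 7/2, 4)
obs 2: x=1 → posterior Dirichlet(4, 12, 5, 7/2, 4)
obs 3: x=2 → posterior Dirichlet(4, 12, 6, 7/2, 4)
obs 4: x=3 → posterior Dirichlet(4, 12, 6, 9/2, 4)
obs 5: x=4 → posterior Dirichlet(4, 12, 6, 9/2, 5)
obs 6: x=3 → posterior Dirichlet(4, 12, 6, 11/2, 5)
obs 7: x=4 → posterior Dirichlet(4, 12, 6, 11/2, 6)
obs 8: x=3 → posterior Dirichlet(4, 12, 6, 13/2, 6)
obs 9: x=1 → posterior Dirichlet(4, 13, 6, 13/2, 6)
obs 10: x=1 → posterior Dirichlet(4, 14, 6, 13/2, 6)

k = 3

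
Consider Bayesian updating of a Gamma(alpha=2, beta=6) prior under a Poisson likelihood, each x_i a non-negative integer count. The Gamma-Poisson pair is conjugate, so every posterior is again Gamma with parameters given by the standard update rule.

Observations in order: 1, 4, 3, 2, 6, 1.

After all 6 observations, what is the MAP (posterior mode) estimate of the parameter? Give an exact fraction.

obs 1: x=1 → posterior Gamma(3, 7)
obs 2: x=4 → posterior Gamma(7, 8)
obs 3: x=3 → posterior Gamma(10, 9)
obs 4: x=2 → posterior Gamma(12, 10)
obs 5: x=6 → posterior Gamma(18, 11)
obs 6: x=1 → posterior Gamma(19, 12)

3/2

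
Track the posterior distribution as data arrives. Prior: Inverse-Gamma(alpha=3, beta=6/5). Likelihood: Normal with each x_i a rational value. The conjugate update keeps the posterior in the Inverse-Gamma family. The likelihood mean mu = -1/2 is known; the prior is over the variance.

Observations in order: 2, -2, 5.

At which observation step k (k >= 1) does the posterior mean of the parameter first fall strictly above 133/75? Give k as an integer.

obs 1: x=2 → posterior Inverse-Gamma(7/2, 173/40)
obs 2: x=-2 → posterior Inverse-Gamma(4, 109/20)
obs 3: x=5 → posterior Inverse-Gamma(9/2, 823/40)

k = 2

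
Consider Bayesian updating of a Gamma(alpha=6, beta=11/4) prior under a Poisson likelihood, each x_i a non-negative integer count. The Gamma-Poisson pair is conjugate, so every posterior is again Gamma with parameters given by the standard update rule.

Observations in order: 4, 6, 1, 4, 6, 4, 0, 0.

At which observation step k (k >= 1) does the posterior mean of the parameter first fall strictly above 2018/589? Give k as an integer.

obs 1: x=4 → posterior Gamma(10, 15/4)
obs 2: x=6 → posterior Gamma(16, 19/4)
obs 3: x=1 → posterior Gamma(17, 23/4)
obs 4: x=4 → posterior Gamma(21, 27/4)
obs 5: x=6 → posterior Gamma(27, 31/4)
obs 6: x=4 → posterior Gamma(31, 35/4)
obs 7: x=0 → posterior Gamma(31, 39/4)
obs 8: x=0 → posterior Gamma(31, 43/4)

k = 5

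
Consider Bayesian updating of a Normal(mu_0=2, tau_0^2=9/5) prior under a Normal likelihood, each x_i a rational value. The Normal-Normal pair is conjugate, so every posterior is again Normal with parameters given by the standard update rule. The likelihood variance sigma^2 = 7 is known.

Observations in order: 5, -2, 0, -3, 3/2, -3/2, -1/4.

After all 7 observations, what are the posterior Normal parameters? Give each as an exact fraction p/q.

obs 1: x=5 → posterior Normal(115/44, 63/44)
obs 2: x=-2 → posterior Normal(97/53, 63/53)
obs 3: x=0 → posterior Normal(97/62, 63/62)
obs 4: x=-3 → posterior Normal(70/71, 63/71)
obs 5: x=3/2 → posterior Normal(167/160, 63/80)
obs 6: x=-3/2 → posterior Normal(70/89, 63/89)
obs 7: x=-1/4 → posterior Normal(271/392, 9/14)

mu_0=271/392, tau_0^2=9/14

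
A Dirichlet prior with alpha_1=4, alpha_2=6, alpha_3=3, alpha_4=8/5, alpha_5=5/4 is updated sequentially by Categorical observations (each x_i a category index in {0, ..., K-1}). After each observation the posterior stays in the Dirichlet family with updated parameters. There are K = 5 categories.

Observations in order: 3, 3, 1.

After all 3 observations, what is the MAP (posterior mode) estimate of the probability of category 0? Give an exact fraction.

60/277

obs 1: x=3 → posterior Dirichlet(4, 6, 3, 13/5, 5/4)
obs 2: x=3 → posterior Dirichlet(4, 6, 3, 18/5, 5/4)
obs 3: x=1 → posterior Dirichlet(4, 7, 3, 18/5, 5/4)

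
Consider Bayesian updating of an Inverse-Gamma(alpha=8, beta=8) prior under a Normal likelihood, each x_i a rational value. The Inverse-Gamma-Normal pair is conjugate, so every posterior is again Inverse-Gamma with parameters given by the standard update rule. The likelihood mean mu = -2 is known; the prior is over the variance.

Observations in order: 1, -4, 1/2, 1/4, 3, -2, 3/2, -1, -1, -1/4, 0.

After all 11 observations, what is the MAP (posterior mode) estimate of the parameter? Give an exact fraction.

obs 1: x=1 → posterior Inverse-Gamma(17/2, 25/2)
obs 2: x=-4 → posterior Inverse-Gamma(9, 29/2)
obs 3: x=1/2 → posterior Inverse-Gamma(19/2, 141/8)
obs 4: x=1/4 → posterior Inverse-Gamma(10, 645/32)
obs 5: x=3 → posterior Inverse-Gamma(21/2, 1045/32)
obs 6: x=-2 → posterior Inverse-Gamma(11, 1045/32)
obs 7: x=3/2 → posterior Inverse-Gamma(23/2, 1241/32)
obs 8: x=-1 → posterior Inverse-Gamma(12, 1257/32)
obs 9: x=-1 → posterior Inverse-Gamma(25/2, 1273/32)
obs 10: x=-1/4 → posterior Inverse-Gamma(13, 661/16)
obs 11: x=0 → posterior Inverse-Gamma(27/2, 693/16)

693/232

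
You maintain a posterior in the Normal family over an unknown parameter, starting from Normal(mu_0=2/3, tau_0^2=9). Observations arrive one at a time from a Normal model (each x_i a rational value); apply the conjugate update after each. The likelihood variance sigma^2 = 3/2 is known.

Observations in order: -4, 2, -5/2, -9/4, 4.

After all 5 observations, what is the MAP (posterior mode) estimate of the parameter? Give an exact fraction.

obs 1: x=-4 → posterior Normal(-10/3, 9/7)
obs 2: x=2 → posterior Normal(-34/39, 9/13)
obs 3: x=-5/2 → posterior Normal(-79/57, 9/19)
obs 4: x=-9/4 → posterior Normal(-239/150, 9/25)
obs 5: x=4 → posterior Normal(-95/186, 9/31)

-95/186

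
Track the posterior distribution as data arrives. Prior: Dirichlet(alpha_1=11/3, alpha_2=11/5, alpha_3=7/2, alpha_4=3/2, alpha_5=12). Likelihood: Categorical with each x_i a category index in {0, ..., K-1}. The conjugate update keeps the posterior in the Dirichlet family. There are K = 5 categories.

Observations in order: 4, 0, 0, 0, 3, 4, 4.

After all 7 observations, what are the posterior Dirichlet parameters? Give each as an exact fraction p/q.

alpha_1=20/3, alpha_2=11/5, alpha_3=7/2, alpha_4=5/2, alpha_5=15

obs 1: x=4 → posterior Dirichlet(11/3, 11/5, 7/2, 3/2, 13)
obs 2: x=0 → posterior Dirichlet(14/3, 11/5, 7/2, 3/2, 13)
obs 3: x=0 → posterior Dirichlet(17/3, 11/5, 7/2, 3/2, 13)
obs 4: x=0 → posterior Dirichlet(20/3, 11/5, 7/2, 3/2, 13)
obs 5: x=3 → posterior Dirichlet(20/3, 11/5, 7/2, 5/2, 13)
obs 6: x=4 → posterior Dirichlet(20/3, 11/5, 7/2, 5/2, 14)
obs 7: x=4 → posterior Dirichlet(20/3, 11/5, 7/2, 5/2, 15)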